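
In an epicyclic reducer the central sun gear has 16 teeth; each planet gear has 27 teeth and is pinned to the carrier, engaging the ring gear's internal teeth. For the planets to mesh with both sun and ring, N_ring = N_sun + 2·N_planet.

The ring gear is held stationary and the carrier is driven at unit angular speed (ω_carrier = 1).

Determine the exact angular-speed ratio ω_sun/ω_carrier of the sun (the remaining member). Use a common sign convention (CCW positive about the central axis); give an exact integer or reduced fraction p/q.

43/8

N_ring = 16 + 2·27 = 70
16(ω_s−ω_c) = −70(ω_r−ω_c),  ω_r=0, ω_c=1
ω_s = 1 − (70/16)(0−1) = 43/8
ω_s/ω_c = 43/8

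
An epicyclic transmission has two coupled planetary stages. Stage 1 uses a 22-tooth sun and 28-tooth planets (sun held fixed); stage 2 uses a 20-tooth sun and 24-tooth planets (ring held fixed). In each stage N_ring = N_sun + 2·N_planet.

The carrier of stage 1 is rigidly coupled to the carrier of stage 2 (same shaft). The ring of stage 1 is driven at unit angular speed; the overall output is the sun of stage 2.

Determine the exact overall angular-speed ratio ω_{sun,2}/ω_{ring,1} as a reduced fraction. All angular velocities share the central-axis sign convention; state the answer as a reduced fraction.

Stage 1: N_ring = 22 + 2·28 = 78
Stage 1: 22(ω_s−ω_c) = −78(ω_r−ω_c),  ω_s=0, ω_r=1
Stage 1: 22(0−ω_c) = −78(1−ω_c)  ⇒  100ω_c = 78  ⇒  ω_c = 39/50
  ⇒ ω_c¹/ω_r¹ = 39/50
Stage 2: N_ring = 20 + 2·24 = 68
Stage 2: 20(ω_s−ω_c) = −68(ω_r−ω_c),  ω_r=0, ω_c=1
Stage 2: ω_s = 1 − (68/20)(0−1) = 22/5
  ⇒ ω_s²/ω_c² = 22/5
Coupling ω_c² = ω_c¹ ⇒ overall = 39/50 × 22/5 = 429/125

429/125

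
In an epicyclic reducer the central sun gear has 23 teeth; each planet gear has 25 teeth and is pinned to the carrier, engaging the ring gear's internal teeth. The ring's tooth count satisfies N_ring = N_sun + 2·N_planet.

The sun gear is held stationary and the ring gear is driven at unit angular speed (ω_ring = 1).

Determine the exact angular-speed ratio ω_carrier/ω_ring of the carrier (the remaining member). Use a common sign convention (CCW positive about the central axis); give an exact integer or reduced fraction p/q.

73/96

N_ring = 23 + 2·25 = 73
23(ω_s−ω_c) = −73(ω_r−ω_c),  ω_s=0, ω_r=1
23(0−ω_c) = −73(1−ω_c)  ⇒  96ω_c = 73  ⇒  ω_c = 73/96
ω_c/ω_r = 73/96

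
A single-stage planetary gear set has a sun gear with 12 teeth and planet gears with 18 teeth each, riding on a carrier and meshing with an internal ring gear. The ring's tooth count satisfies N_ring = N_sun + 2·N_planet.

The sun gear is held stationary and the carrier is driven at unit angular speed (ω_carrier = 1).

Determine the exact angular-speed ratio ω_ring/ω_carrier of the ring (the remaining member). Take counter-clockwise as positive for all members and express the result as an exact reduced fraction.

5/4

N_ring = 12 + 2·18 = 48
12(ω_s−ω_c) = −48(ω_r−ω_c),  ω_s=0, ω_c=1
ω_r = 1 − (12/48)(0−1) = 5/4
ω_r/ω_c = 5/4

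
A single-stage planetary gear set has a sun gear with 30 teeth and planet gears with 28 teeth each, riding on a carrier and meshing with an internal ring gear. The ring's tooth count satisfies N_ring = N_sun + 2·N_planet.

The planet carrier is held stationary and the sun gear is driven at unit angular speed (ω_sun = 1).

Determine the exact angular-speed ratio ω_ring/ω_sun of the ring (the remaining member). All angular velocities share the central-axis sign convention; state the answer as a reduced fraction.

-15/43

N_ring = 30 + 2·28 = 86
30(ω_s−ω_c) = −86(ω_r−ω_c),  ω_c=0, ω_s=1
ω_r = 0 − (30/86)(1−0) = -15/43
ω_r/ω_s = -15/43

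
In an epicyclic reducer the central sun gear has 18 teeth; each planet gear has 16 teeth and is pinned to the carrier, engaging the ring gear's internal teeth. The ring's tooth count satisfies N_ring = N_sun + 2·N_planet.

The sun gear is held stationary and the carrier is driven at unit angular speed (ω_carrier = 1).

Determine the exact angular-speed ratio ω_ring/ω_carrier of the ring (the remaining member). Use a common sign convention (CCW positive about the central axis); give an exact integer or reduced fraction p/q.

N_ring = 18 + 2·16 = 50
18(ω_s−ω_c) = −50(ω_r−ω_c),  ω_s=0, ω_c=1
ω_r = 1 − (18/50)(0−1) = 34/25
ω_r/ω_c = 34/25

34/25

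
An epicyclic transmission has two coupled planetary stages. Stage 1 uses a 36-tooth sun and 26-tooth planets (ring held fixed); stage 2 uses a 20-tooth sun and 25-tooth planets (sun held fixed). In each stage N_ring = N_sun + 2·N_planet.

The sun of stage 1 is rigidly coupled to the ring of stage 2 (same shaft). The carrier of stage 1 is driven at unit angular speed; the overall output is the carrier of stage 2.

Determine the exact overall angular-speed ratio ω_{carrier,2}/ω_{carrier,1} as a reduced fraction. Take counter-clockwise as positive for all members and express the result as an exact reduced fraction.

217/81

Stage 1: N_ring = 36 + 2·26 = 88
Stage 1: 36(ω_s−ω_c) = −88(ω_r−ω_c),  ω_r=0, ω_c=1
Stage 1: ω_s = 1 − (88/36)(0−1) = 31/9
  ⇒ ω_s¹/ω_c¹ = 31/9
Stage 2: N_ring = 20 + 2·25 = 70
Stage 2: 20(ω_s−ω_c) = −70(ω_r−ω_c),  ω_s=0, ω_r=1
Stage 2: 20(0−ω_c) = −70(1−ω_c)  ⇒  90ω_c = 70  ⇒  ω_c = 7/9
  ⇒ ω_c²/ω_r² = 7/9
Coupling ω_r² = ω_s¹ ⇒ overall = 31/9 × 7/9 = 217/81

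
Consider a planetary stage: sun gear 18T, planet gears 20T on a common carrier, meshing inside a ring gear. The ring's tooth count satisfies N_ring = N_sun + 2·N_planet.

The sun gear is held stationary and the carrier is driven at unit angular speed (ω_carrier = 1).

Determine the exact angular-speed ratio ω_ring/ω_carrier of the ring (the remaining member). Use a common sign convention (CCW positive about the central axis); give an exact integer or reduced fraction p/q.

N_ring = 18 + 2·20 = 58
18(ω_s−ω_c) = −58(ω_r−ω_c),  ω_s=0, ω_c=1
ω_r = 1 − (18/58)(0−1) = 38/29
ω_r/ω_c = 38/29

38/29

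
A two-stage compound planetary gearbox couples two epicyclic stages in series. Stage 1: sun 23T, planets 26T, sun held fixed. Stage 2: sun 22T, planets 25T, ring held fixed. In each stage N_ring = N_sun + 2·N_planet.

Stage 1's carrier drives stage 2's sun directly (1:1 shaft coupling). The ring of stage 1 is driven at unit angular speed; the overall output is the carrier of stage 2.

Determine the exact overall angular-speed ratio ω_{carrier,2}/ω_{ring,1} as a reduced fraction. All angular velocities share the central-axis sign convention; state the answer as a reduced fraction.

825/4606

Stage 1: N_ring = 23 + 2·26 = 75
Stage 1: 23(ω_s−ω_c) = −75(ω_r−ω_c),  ω_s=0, ω_r=1
Stage 1: 23(0−ω_c) = −75(1−ω_c)  ⇒  98ω_c = 75  ⇒  ω_c = 75/98
  ⇒ ω_c¹/ω_r¹ = 75/98
Stage 2: N_ring = 22 + 2·25 = 72
Stage 2: 22(ω_s−ω_c) = −72(ω_r−ω_c),  ω_r=0, ω_s=1
Stage 2: 22(1−ω_c) = −72(0−ω_c)  ⇒  94ω_c = 22  ⇒  ω_c = 11/47
  ⇒ ω_c²/ω_s² = 11/47
Coupling ω_s² = ω_c¹ ⇒ overall = 75/98 × 11/47 = 825/4606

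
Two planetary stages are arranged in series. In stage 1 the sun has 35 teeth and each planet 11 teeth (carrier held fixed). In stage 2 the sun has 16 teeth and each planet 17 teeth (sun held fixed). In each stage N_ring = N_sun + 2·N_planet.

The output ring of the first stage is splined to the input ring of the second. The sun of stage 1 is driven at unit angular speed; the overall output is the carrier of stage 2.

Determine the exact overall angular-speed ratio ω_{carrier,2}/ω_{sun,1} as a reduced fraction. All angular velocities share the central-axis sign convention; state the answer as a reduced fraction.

Stage 1: N_ring = 35 + 2·11 = 57
Stage 1: 35(ω_s−ω_c) = −57(ω_r−ω_c),  ω_c=0, ω_s=1
Stage 1: ω_r = 0 − (35/57)(1−0) = -35/57
  ⇒ ω_r¹/ω_s¹ = -35/57
Stage 2: N_ring = 16 + 2·17 = 50
Stage 2: 16(ω_s−ω_c) = −50(ω_r−ω_c),  ω_s=0, ω_r=1
Stage 2: 16(0−ω_c) = −50(1−ω_c)  ⇒  66ω_c = 50  ⇒  ω_c = 25/33
  ⇒ ω_c²/ω_r² = 25/33
Coupling ω_r² = ω_r¹ ⇒ overall = -35/57 × 25/33 = -875/1881

-875/1881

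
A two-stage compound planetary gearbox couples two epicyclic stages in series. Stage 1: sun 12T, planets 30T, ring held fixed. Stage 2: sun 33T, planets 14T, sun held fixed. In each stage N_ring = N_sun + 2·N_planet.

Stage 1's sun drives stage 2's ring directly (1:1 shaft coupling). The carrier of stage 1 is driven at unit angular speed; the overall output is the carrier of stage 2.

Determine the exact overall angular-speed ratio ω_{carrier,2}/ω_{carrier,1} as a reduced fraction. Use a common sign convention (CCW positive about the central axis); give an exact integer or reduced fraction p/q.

427/94

Stage 1: N_ring = 12 + 2·30 = 72
Stage 1: 12(ω_s−ω_c) = −72(ω_r−ω_c),  ω_r=0, ω_c=1
Stage 1: ω_s = 1 − (72/12)(0−1) = 7
  ⇒ ω_s¹/ω_c¹ = 7
Stage 2: N_ring = 33 + 2·14 = 61
Stage 2: 33(ω_s−ω_c) = −61(ω_r−ω_c),  ω_s=0, ω_r=1
Stage 2: 33(0−ω_c) = −61(1−ω_c)  ⇒  94ω_c = 61  ⇒  ω_c = 61/94
  ⇒ ω_c²/ω_r² = 61/94
Coupling ω_r² = ω_s¹ ⇒ overall = 7 × 61/94 = 427/94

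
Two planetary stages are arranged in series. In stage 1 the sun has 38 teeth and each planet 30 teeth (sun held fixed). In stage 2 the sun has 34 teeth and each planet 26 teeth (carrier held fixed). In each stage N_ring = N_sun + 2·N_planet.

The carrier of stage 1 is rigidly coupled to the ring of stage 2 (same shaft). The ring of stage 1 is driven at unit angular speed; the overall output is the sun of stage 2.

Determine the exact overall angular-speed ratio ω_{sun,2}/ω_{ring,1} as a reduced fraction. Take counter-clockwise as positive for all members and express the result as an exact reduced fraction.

Stage 1: N_ring = 38 + 2·30 = 98
Stage 1: 38(ω_s−ω_c) = −98(ω_r−ω_c),  ω_s=0, ω_r=1
Stage 1: 38(0−ω_c) = −98(1−ω_c)  ⇒  136ω_c = 98  ⇒  ω_c = 49/68
  ⇒ ω_c¹/ω_r¹ = 49/68
Stage 2: N_ring = 34 + 2·26 = 86
Stage 2: 34(ω_s−ω_c) = −86(ω_r−ω_c),  ω_c=0, ω_r=1
Stage 2: ω_s = 0 − (86/34)(1−0) = -43/17
  ⇒ ω_s²/ω_r² = -43/17
Coupling ω_r² = ω_c¹ ⇒ overall = 49/68 × -43/17 = -2107/1156

-2107/1156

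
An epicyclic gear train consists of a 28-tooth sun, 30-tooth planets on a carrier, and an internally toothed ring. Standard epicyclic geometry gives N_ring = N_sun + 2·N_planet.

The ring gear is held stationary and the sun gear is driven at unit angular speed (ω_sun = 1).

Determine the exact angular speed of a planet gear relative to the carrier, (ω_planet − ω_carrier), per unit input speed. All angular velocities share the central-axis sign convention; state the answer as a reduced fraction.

N_ring = 28 + 2·30 = 88
28(ω_s−ω_c) = −88(ω_r−ω_c),  ω_r=0, ω_s=1
28(1−ω_c) = −88(0−ω_c)  ⇒  116ω_c = 28  ⇒  ω_c = 7/29
sun–planet: 28·(1−7/29) = −30·(ω_p−ω_c)  ⇒  ω_p−ω_c = −(28/30)·(22/29) = -308/435

-308/435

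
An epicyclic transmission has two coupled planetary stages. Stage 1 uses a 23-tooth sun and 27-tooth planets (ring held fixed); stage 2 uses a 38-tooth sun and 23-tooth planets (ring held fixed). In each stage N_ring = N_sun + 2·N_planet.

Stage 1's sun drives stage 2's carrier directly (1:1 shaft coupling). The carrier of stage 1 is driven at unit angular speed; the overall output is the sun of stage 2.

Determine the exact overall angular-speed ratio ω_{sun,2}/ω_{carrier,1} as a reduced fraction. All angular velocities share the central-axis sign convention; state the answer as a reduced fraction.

Stage 1: N_ring = 23 + 2·27 = 77
Stage 1: 23(ω_s−ω_c) = −77(ω_r−ω_c),  ω_r=0, ω_c=1
Stage 1: ω_s = 1 − (77/23)(0−1) = 100/23
  ⇒ ω_s¹/ω_c¹ = 100/23
Stage 2: N_ring = 38 + 2·23 = 84
Stage 2: 38(ω_s−ω_c) = −84(ω_r−ω_c),  ω_r=0, ω_c=1
Stage 2: ω_s = 1 − (84/38)(0−1) = 61/19
  ⇒ ω_s²/ω_c² = 61/19
Coupling ω_c² = ω_s¹ ⇒ overall = 100/23 × 61/19 = 6100/437

6100/437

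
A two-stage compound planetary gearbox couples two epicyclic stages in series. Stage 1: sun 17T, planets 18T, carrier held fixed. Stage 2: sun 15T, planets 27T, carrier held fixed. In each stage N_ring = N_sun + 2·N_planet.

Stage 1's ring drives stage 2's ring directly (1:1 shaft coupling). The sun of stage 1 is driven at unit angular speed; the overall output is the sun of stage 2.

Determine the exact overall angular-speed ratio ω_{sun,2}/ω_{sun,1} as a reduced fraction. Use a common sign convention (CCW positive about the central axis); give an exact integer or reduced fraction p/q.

391/265

Stage 1: N_ring = 17 + 2·18 = 53
Stage 1: 17(ω_s−ω_c) = −53(ω_r−ω_c),  ω_c=0, ω_s=1
Stage 1: ω_r = 0 − (17/53)(1−0) = -17/53
  ⇒ ω_r¹/ω_s¹ = -17/53
Stage 2: N_ring = 15 + 2·27 = 69
Stage 2: 15(ω_s−ω_c) = −69(ω_r−ω_c),  ω_c=0, ω_r=1
Stage 2: ω_s = 0 − (69/15)(1−0) = -23/5
  ⇒ ω_s²/ω_r² = -23/5
Coupling ω_r² = ω_r¹ ⇒ overall = -17/53 × -23/5 = 391/265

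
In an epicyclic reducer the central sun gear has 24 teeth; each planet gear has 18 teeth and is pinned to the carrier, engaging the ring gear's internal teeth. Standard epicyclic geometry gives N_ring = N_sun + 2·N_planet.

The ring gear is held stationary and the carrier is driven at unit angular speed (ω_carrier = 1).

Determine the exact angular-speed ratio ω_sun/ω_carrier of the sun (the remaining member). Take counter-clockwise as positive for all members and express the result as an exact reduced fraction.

N_ring = 24 + 2·18 = 60
24(ω_s−ω_c) = −60(ω_r−ω_c),  ω_r=0, ω_c=1
ω_s = 1 − (60/24)(0−1) = 7/2
ω_s/ω_c = 7/2

7/2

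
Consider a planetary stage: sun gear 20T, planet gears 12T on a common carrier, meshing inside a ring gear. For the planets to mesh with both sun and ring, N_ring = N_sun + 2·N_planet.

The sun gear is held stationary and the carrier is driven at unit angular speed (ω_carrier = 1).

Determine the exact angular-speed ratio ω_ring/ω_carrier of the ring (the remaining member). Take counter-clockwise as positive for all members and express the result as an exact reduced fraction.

N_ring = 20 + 2·12 = 44
20(ω_s−ω_c) = −44(ω_r−ω_c),  ω_s=0, ω_c=1
ω_r = 1 − (20/44)(0−1) = 16/11
ω_r/ω_c = 16/11

16/11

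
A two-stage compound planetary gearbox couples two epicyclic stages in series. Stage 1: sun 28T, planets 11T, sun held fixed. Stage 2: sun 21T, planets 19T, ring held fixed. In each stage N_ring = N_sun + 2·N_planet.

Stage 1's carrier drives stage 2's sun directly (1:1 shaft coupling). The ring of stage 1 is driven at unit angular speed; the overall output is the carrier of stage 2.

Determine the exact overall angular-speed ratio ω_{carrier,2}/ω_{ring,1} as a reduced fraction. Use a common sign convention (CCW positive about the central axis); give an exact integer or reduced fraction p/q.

35/208

Stage 1: N_ring = 28 + 2·11 = 50
Stage 1: 28(ω_s−ω_c) = −50(ω_r−ω_c),  ω_s=0, ω_r=1
Stage 1: 28(0−ω_c) = −50(1−ω_c)  ⇒  78ω_c = 50  ⇒  ω_c = 25/39
  ⇒ ω_c¹/ω_r¹ = 25/39
Stage 2: N_ring = 21 + 2·19 = 59
Stage 2: 21(ω_s−ω_c) = −59(ω_r−ω_c),  ω_r=0, ω_s=1
Stage 2: 21(1−ω_c) = −59(0−ω_c)  ⇒  80ω_c = 21  ⇒  ω_c = 21/80
  ⇒ ω_c²/ω_s² = 21/80
Coupling ω_s² = ω_c¹ ⇒ overall = 25/39 × 21/80 = 35/208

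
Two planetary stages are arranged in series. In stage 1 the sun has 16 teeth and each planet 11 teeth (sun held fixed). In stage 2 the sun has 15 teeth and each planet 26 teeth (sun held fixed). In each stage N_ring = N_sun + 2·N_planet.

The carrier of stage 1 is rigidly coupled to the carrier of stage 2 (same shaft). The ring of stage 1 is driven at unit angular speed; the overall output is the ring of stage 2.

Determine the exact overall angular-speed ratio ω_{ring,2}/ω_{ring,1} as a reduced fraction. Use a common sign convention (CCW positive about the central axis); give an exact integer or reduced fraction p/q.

1558/1809

Stage 1: N_ring = 16 + 2·11 = 38
Stage 1: 16(ω_s−ω_c) = −38(ω_r−ω_c),  ω_s=0, ω_r=1
Stage 1: 16(0−ω_c) = −38(1−ω_c)  ⇒  54ω_c = 38  ⇒  ω_c = 19/27
  ⇒ ω_c¹/ω_r¹ = 19/27
Stage 2: N_ring = 15 + 2·26 = 67
Stage 2: 15(ω_s−ω_c) = −67(ω_r−ω_c),  ω_s=0, ω_c=1
Stage 2: ω_r = 1 − (15/67)(0−1) = 82/67
  ⇒ ω_r²/ω_c² = 82/67
Coupling ω_c² = ω_c¹ ⇒ overall = 19/27 × 82/67 = 1558/1809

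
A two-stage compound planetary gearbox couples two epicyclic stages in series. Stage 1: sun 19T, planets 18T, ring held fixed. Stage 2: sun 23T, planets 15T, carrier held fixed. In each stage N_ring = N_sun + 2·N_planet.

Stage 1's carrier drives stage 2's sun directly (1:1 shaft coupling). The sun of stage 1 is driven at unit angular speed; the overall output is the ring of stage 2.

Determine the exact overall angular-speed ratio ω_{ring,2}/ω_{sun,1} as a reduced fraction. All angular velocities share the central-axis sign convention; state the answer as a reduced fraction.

-437/3922

Stage 1: N_ring = 19 + 2·18 = 55
Stage 1: 19(ω_s−ω_c) = −55(ω_r−ω_c),  ω_r=0, ω_s=1
Stage 1: 19(1−ω_c) = −55(0−ω_c)  ⇒  74ω_c = 19  ⇒  ω_c = 19/74
  ⇒ ω_c¹/ω_s¹ = 19/74
Stage 2: N_ring = 23 + 2·15 = 53
Stage 2: 23(ω_s−ω_c) = −53(ω_r−ω_c),  ω_c=0, ω_s=1
Stage 2: ω_r = 0 − (23/53)(1−0) = -23/53
  ⇒ ω_r²/ω_s² = -23/53
Coupling ω_s² = ω_c¹ ⇒ overall = 19/74 × -23/53 = -437/3922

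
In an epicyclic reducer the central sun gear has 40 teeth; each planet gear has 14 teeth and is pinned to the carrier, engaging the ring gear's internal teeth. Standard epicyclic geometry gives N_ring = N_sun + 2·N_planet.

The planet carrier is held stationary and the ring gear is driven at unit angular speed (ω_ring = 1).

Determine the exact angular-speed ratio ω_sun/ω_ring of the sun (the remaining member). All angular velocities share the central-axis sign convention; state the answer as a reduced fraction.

N_ring = 40 + 2·14 = 68
40(ω_s−ω_c) = −68(ω_r−ω_c),  ω_c=0, ω_r=1
ω_s = 0 − (68/40)(1−0) = -17/10
ω_s/ω_r = -17/10

-17/10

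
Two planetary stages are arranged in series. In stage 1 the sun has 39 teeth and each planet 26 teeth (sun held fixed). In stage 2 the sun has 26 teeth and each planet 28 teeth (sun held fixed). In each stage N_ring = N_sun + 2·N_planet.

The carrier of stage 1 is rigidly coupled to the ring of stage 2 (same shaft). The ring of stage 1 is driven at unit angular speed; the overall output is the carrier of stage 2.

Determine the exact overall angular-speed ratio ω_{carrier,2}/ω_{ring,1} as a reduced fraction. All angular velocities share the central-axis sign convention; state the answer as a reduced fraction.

Stage 1: N_ring = 39 + 2·26 = 91
Stage 1: 39(ω_s−ω_c) = −91(ω_r−ω_c),  ω_s=0, ω_r=1
Stage 1: 39(0−ω_c) = −91(1−ω_c)  ⇒  130ω_c = 91  ⇒  ω_c = 7/10
  ⇒ ω_c¹/ω_r¹ = 7/10
Stage 2: N_ring = 26 + 2·28 = 82
Stage 2: 26(ω_s−ω_c) = −82(ω_r−ω_c),  ω_s=0, ω_r=1
Stage 2: 26(0−ω_c) = −82(1−ω_c)  ⇒  108ω_c = 82  ⇒  ω_c = 41/54
  ⇒ ω_c²/ω_r² = 41/54
Coupling ω_r² = ω_c¹ ⇒ overall = 7/10 × 41/54 = 287/540

287/540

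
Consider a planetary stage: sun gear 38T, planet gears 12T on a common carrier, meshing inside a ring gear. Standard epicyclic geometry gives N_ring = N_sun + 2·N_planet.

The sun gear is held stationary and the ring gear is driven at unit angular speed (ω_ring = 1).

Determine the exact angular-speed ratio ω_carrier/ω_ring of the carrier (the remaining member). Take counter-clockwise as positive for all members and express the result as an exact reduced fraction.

31/50

N_ring = 38 + 2·12 = 62
38(ω_s−ω_c) = −62(ω_r−ω_c),  ω_s=0, ω_r=1
38(0−ω_c) = −62(1−ω_c)  ⇒  100ω_c = 62  ⇒  ω_c = 31/50
ω_c/ω_r = 31/50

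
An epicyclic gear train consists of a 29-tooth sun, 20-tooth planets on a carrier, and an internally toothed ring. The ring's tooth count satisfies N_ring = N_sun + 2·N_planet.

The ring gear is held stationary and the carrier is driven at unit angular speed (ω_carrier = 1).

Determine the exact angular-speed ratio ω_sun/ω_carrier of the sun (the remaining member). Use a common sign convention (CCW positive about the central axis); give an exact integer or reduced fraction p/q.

N_ring = 29 + 2·20 = 69
29(ω_s−ω_c) = −69(ω_r−ω_c),  ω_r=0, ω_c=1
ω_s = 1 − (69/29)(0−1) = 98/29
ω_s/ω_c = 98/29

98/29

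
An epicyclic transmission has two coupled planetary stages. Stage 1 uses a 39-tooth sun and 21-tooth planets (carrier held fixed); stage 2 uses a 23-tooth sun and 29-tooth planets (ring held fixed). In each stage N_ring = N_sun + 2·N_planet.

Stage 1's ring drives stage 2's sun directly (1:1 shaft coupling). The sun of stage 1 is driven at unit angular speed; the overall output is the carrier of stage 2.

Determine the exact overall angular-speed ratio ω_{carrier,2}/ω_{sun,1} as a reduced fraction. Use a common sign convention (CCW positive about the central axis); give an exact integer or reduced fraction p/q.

-23/216

Stage 1: N_ring = 39 + 2·21 = 81
Stage 1: 39(ω_s−ω_c) = −81(ω_r−ω_c),  ω_c=0, ω_s=1
Stage 1: ω_r = 0 − (39/81)(1−0) = -13/27
  ⇒ ω_r¹/ω_s¹ = -13/27
Stage 2: N_ring = 23 + 2·29 = 81
Stage 2: 23(ω_s−ω_c) = −81(ω_r−ω_c),  ω_r=0, ω_s=1
Stage 2: 23(1−ω_c) = −81(0−ω_c)  ⇒  104ω_c = 23  ⇒  ω_c = 23/104
  ⇒ ω_c²/ω_s² = 23/104
Coupling ω_s² = ω_r¹ ⇒ overall = -13/27 × 23/104 = -23/216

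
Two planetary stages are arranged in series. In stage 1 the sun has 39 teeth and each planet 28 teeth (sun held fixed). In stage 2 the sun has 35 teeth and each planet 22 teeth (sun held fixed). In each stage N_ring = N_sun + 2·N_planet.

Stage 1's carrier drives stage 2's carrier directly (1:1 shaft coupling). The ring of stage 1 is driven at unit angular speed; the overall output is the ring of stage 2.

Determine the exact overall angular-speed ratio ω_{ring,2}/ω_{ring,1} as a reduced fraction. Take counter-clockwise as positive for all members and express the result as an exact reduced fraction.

5415/5293

Stage 1: N_ring = 39 + 2·28 = 95
Stage 1: 39(ω_s−ω_c) = −95(ω_r−ω_c),  ω_s=0, ω_r=1
Stage 1: 39(0−ω_c) = −95(1−ω_c)  ⇒  134ω_c = 95  ⇒  ω_c = 95/134
  ⇒ ω_c¹/ω_r¹ = 95/134
Stage 2: N_ring = 35 + 2·22 = 79
Stage 2: 35(ω_s−ω_c) = −79(ω_r−ω_c),  ω_s=0, ω_c=1
Stage 2: ω_r = 1 − (35/79)(0−1) = 114/79
  ⇒ ω_r²/ω_c² = 114/79
Coupling ω_c² = ω_c¹ ⇒ overall = 95/134 × 114/79 = 5415/5293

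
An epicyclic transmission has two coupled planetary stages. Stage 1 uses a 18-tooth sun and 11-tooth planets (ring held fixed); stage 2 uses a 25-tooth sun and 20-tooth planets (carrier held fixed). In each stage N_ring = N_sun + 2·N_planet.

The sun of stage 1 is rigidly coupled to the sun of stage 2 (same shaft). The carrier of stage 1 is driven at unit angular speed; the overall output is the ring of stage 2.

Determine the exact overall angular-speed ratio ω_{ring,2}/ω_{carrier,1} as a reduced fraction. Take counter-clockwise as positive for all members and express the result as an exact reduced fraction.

-145/117

Stage 1: N_ring = 18 + 2·11 = 40
Stage 1: 18(ω_s−ω_c) = −40(ω_r−ω_c),  ω_r=0, ω_c=1
Stage 1: ω_s = 1 − (40/18)(0−1) = 29/9
  ⇒ ω_s¹/ω_c¹ = 29/9
Stage 2: N_ring = 25 + 2·20 = 65
Stage 2: 25(ω_s−ω_c) = −65(ω_r−ω_c),  ω_c=0, ω_s=1
Stage 2: ω_r = 0 − (25/65)(1−0) = -5/13
  ⇒ ω_r²/ω_s² = -5/13
Coupling ω_s² = ω_s¹ ⇒ overall = 29/9 × -5/13 = -145/117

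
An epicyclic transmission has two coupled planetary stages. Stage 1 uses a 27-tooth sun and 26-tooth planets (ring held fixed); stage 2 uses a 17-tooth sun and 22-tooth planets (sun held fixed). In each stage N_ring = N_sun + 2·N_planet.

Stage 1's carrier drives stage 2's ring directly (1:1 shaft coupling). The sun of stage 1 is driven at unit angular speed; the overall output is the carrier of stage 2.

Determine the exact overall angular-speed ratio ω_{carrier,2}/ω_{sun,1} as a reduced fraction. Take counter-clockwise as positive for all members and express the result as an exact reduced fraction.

Stage 1: N_ring = 27 + 2·26 = 79
Stage 1: 27(ω_s−ω_c) = −79(ω_r−ω_c),  ω_r=0, ω_s=1
Stage 1: 27(1−ω_c) = −79(0−ω_c)  ⇒  106ω_c = 27  ⇒  ω_c = 27/106
  ⇒ ω_c¹/ω_s¹ = 27/106
Stage 2: N_ring = 17 + 2·22 = 61
Stage 2: 17(ω_s−ω_c) = −61(ω_r−ω_c),  ω_s=0, ω_r=1
Stage 2: 17(0−ω_c) = −61(1−ω_c)  ⇒  78ω_c = 61  ⇒  ω_c = 61/78
  ⇒ ω_c²/ω_r² = 61/78
Coupling ω_r² = ω_c¹ ⇒ overall = 27/106 × 61/78 = 549/2756

549/2756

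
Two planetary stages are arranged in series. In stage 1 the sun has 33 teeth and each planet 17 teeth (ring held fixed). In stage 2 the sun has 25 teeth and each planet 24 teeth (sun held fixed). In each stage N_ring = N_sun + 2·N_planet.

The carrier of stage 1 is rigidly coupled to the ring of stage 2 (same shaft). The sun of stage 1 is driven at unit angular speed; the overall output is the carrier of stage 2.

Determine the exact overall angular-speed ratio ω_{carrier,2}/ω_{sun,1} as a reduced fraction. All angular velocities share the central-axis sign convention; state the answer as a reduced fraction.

Stage 1: N_ring = 33 + 2·17 = 67
Stage 1: 33(ω_s−ω_c) = −67(ω_r−ω_c),  ω_r=0, ω_s=1
Stage 1: 33(1−ω_c) = −67(0−ω_c)  ⇒  100ω_c = 33  ⇒  ω_c = 33/100
  ⇒ ω_c¹/ω_s¹ = 33/100
Stage 2: N_ring = 25 + 2·24 = 73
Stage 2: 25(ω_s−ω_c) = −73(ω_r−ω_c),  ω_s=0, ω_r=1
Stage 2: 25(0−ω_c) = −73(1−ω_c)  ⇒  98ω_c = 73  ⇒  ω_c = 73/98
  ⇒ ω_c²/ω_r² = 73/98
Coupling ω_r² = ω_c¹ ⇒ overall = 33/100 × 73/98 = 2409/9800

2409/9800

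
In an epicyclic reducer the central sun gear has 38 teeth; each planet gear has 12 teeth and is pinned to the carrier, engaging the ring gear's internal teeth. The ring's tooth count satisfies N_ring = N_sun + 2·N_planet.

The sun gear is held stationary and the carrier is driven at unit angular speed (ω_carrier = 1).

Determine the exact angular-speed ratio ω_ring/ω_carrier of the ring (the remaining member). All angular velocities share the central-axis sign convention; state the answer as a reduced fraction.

50/31

N_ring = 38 + 2·12 = 62
38(ω_s−ω_c) = −62(ω_r−ω_c),  ω_s=0, ω_c=1
ω_r = 1 − (38/62)(0−1) = 50/31
ω_r/ω_c = 50/31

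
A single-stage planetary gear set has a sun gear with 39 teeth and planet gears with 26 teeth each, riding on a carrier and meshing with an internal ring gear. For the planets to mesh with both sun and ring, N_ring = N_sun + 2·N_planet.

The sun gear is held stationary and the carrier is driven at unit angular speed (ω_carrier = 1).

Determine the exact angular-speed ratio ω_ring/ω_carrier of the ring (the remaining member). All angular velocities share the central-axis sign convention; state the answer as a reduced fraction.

10/7

N_ring = 39 + 2·26 = 91
39(ω_s−ω_c) = −91(ω_r−ω_c),  ω_s=0, ω_c=1
ω_r = 1 − (39/91)(0−1) = 10/7
ω_r/ω_c = 10/7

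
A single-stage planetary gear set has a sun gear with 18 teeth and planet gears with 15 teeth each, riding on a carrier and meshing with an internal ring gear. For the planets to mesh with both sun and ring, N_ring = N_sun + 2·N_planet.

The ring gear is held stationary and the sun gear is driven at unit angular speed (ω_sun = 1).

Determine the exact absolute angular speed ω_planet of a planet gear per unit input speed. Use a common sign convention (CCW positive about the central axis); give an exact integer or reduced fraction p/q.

-3/5

N_ring = 18 + 2·15 = 48
18(ω_s−ω_c) = −48(ω_r−ω_c),  ω_r=0, ω_s=1
18(1−ω_c) = −48(0−ω_c)  ⇒  66ω_c = 18  ⇒  ω_c = 3/11
sun–planet: 18·(1−3/11) = −15·(ω_p−ω_c)  ⇒  ω_p−ω_c = −(18/15)·(8/11) = -48/55
ω_p = 3/11 − 48/55 = -3/5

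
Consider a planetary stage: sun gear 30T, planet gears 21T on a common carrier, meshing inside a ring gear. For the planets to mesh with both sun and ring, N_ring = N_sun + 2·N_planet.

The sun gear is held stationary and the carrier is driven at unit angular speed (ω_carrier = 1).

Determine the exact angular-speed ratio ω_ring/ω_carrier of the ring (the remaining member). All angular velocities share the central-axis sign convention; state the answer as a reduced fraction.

17/12

N_ring = 30 + 2·21 = 72
30(ω_s−ω_c) = −72(ω_r−ω_c),  ω_s=0, ω_c=1
ω_r = 1 − (30/72)(0−1) = 17/12
ω_r/ω_c = 17/12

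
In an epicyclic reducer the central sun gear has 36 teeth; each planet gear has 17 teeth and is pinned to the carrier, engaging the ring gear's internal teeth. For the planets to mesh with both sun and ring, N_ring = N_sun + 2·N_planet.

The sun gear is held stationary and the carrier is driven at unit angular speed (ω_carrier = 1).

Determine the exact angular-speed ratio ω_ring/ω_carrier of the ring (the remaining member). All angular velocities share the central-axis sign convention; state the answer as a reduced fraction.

N_ring = 36 + 2·17 = 70
36(ω_s−ω_c) = −70(ω_r−ω_c),  ω_s=0, ω_c=1
ω_r = 1 − (36/70)(0−1) = 53/35
ω_r/ω_c = 53/35

53/35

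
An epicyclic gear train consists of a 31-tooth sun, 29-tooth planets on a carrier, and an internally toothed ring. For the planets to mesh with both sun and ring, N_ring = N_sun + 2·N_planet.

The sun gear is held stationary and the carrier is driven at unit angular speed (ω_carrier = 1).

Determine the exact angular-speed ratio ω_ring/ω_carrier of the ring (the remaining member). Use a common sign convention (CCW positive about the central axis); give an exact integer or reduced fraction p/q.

120/89

N_ring = 31 + 2·29 = 89
31(ω_s−ω_c) = −89(ω_r−ω_c),  ω_s=0, ω_c=1
ω_r = 1 − (31/89)(0−1) = 120/89
ω_r/ω_c = 120/89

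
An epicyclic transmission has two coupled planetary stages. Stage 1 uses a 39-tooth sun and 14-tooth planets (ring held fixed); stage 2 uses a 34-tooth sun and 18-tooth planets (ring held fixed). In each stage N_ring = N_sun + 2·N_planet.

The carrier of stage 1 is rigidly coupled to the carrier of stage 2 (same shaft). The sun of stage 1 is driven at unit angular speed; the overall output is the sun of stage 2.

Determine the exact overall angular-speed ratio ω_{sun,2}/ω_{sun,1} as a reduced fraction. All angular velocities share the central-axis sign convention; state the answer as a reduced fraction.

Stage 1: N_ring = 39 + 2·14 = 67
Stage 1: 39(ω_s−ω_c) = −67(ω_r−ω_c),  ω_r=0, ω_s=1
Stage 1: 39(1−ω_c) = −67(0−ω_c)  ⇒  106ω_c = 39  ⇒  ω_c = 39/106
  ⇒ ω_c¹/ω_s¹ = 39/106
Stage 2: N_ring = 34 + 2·18 = 70
Stage 2: 34(ω_s−ω_c) = −70(ω_r−ω_c),  ω_r=0, ω_c=1
Stage 2: ω_s = 1 − (70/34)(0−1) = 52/17
  ⇒ ω_s²/ω_c² = 52/17
Coupling ω_c² = ω_c¹ ⇒ overall = 39/106 × 52/17 = 1014/901

1014/901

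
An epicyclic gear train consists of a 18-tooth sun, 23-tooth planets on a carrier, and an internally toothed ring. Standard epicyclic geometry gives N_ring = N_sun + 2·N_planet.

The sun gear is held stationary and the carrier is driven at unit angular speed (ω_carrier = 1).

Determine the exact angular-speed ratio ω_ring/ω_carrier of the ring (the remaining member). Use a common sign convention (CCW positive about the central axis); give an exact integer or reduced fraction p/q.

N_ring = 18 + 2·23 = 64
18(ω_s−ω_c) = −64(ω_r−ω_c),  ω_s=0, ω_c=1
ω_r = 1 − (18/64)(0−1) = 41/32
ω_r/ω_c = 41/32

41/32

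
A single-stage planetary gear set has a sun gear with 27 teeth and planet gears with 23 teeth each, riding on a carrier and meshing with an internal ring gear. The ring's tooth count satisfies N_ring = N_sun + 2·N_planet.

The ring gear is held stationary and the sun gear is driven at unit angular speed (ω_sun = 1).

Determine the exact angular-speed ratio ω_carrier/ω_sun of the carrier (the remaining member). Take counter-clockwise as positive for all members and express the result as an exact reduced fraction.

27/100

N_ring = 27 + 2·23 = 73
27(ω_s−ω_c) = −73(ω_r−ω_c),  ω_r=0, ω_s=1
27(1−ω_c) = −73(0−ω_c)  ⇒  100ω_c = 27  ⇒  ω_c = 27/100
ω_c/ω_s = 27/100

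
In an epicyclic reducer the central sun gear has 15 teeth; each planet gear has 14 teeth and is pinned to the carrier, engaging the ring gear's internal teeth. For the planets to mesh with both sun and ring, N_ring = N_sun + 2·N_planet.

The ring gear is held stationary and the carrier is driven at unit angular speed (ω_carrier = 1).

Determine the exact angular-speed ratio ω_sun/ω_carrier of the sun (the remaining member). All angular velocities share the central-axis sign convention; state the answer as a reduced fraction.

N_ring = 15 + 2·14 = 43
15(ω_s−ω_c) = −43(ω_r−ω_c),  ω_r=0, ω_c=1
ω_s = 1 − (43/15)(0−1) = 58/15
ω_s/ω_c = 58/15

58/15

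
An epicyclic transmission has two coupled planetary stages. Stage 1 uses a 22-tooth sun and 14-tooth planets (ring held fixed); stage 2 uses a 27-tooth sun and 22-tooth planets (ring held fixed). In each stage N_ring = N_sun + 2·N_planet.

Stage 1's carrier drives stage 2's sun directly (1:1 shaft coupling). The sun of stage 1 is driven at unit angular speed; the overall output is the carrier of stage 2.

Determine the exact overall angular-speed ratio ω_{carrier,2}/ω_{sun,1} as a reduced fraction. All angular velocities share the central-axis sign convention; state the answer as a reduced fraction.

Stage 1: N_ring = 22 + 2·14 = 50
Stage 1: 22(ω_s−ω_c) = −50(ω_r−ω_c),  ω_r=0, ω_s=1
Stage 1: 22(1−ω_c) = −50(0−ω_c)  ⇒  72ω_c = 22  ⇒  ω_c = 11/36
  ⇒ ω_c¹/ω_s¹ = 11/36
Stage 2: N_ring = 27 + 2·22 = 71
Stage 2: 27(ω_s−ω_c) = −71(ω_r−ω_c),  ω_r=0, ω_s=1
Stage 2: 27(1−ω_c) = −71(0−ω_c)  ⇒  98ω_c = 27  ⇒  ω_c = 27/98
  ⇒ ω_c²/ω_s² = 27/98
Coupling ω_s² = ω_c¹ ⇒ overall = 11/36 × 27/98 = 33/392

33/392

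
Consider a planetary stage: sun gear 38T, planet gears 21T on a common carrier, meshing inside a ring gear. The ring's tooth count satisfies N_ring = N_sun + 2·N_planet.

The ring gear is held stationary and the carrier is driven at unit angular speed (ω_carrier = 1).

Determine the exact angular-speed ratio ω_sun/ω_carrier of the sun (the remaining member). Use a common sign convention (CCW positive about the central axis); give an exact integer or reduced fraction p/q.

59/19

N_ring = 38 + 2·21 = 80
38(ω_s−ω_c) = −80(ω_r−ω_c),  ω_r=0, ω_c=1
ω_s = 1 − (80/38)(0−1) = 59/19
ω_s/ω_c = 59/19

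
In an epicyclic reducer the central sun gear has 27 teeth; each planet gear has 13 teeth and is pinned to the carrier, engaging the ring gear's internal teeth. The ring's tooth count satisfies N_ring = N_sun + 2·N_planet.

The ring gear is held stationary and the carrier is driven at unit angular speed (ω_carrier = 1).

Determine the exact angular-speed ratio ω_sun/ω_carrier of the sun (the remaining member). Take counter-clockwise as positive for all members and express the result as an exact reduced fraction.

80/27

N_ring = 27 + 2·13 = 53
27(ω_s−ω_c) = −53(ω_r−ω_c),  ω_r=0, ω_c=1
ω_s = 1 − (53/27)(0−1) = 80/27
ω_s/ω_c = 80/27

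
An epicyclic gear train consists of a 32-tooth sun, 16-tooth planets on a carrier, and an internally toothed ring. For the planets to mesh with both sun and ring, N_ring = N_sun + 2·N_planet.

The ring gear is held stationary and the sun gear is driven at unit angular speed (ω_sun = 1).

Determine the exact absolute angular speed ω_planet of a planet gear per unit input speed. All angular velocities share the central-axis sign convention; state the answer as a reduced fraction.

-1

N_ring = 32 + 2·16 = 64
32(ω_s−ω_c) = −64(ω_r−ω_c),  ω_r=0, ω_s=1
32(1−ω_c) = −64(0−ω_c)  ⇒  96ω_c = 32  ⇒  ω_c = 1/3
sun–planet: 32·(1−1/3) = −16·(ω_p−ω_c)  ⇒  ω_p−ω_c = −(32/16)·(2/3) = -4/3
ω_p = 1/3 − 4/3 = -1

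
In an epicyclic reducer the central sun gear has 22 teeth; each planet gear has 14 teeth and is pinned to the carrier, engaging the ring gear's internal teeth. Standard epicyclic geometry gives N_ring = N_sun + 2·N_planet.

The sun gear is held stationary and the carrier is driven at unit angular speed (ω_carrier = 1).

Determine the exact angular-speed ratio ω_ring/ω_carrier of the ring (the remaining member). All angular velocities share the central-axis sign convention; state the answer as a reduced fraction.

N_ring = 22 + 2·14 = 50
22(ω_s−ω_c) = −50(ω_r−ω_c),  ω_s=0, ω_c=1
ω_r = 1 − (22/50)(0−1) = 36/25
ω_r/ω_c = 36/25

36/25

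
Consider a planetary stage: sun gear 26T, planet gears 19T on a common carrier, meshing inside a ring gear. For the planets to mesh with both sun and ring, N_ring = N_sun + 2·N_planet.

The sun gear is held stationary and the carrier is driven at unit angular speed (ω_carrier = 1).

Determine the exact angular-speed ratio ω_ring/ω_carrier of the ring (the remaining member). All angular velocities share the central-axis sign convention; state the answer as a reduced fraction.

N_ring = 26 + 2·19 = 64
26(ω_s−ω_c) = −64(ω_r−ω_c),  ω_s=0, ω_c=1
ω_r = 1 − (26/64)(0−1) = 45/32
ω_r/ω_c = 45/32

45/32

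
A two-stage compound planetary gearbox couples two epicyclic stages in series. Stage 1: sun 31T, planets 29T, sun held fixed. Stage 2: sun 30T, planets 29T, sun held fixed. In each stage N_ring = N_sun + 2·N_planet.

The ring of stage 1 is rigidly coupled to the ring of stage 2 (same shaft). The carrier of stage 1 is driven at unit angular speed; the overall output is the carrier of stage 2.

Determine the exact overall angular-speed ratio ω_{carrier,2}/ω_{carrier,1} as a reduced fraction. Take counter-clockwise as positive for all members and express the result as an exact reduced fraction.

5280/5251

Stage 1: N_ring = 31 + 2·29 = 89
Stage 1: 31(ω_s−ω_c) = −89(ω_r−ω_c),  ω_s=0, ω_c=1
Stage 1: ω_r = 1 − (31/89)(0−1) = 120/89
  ⇒ ω_r¹/ω_c¹ = 120/89
Stage 2: N_ring = 30 + 2·29 = 88
Stage 2: 30(ω_s−ω_c) = −88(ω_r−ω_c),  ω_s=0, ω_r=1
Stage 2: 30(0−ω_c) = −88(1−ω_c)  ⇒  118ω_c = 88  ⇒  ω_c = 44/59
  ⇒ ω_c²/ω_r² = 44/59
Coupling ω_r² = ω_r¹ ⇒ overall = 120/89 × 44/59 = 5280/5251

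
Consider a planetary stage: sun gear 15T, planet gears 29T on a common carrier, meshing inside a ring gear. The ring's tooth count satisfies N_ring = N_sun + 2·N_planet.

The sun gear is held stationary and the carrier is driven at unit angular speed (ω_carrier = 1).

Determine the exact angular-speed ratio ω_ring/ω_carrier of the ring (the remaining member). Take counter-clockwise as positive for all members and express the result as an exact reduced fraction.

N_ring = 15 + 2·29 = 73
15(ω_s−ω_c) = −73(ω_r−ω_c),  ω_s=0, ω_c=1
ω_r = 1 − (15/73)(0−1) = 88/73
ω_r/ω_c = 88/73

88/73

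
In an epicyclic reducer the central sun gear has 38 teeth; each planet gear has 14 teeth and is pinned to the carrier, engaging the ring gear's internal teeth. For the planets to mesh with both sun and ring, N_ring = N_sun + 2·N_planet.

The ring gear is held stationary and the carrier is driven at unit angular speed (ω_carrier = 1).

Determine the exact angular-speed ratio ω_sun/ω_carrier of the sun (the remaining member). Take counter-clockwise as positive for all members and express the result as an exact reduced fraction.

N_ring = 38 + 2·14 = 66
38(ω_s−ω_c) = −66(ω_r−ω_c),  ω_r=0, ω_c=1
ω_s = 1 − (66/38)(0−1) = 52/19
ω_s/ω_c = 52/19

52/19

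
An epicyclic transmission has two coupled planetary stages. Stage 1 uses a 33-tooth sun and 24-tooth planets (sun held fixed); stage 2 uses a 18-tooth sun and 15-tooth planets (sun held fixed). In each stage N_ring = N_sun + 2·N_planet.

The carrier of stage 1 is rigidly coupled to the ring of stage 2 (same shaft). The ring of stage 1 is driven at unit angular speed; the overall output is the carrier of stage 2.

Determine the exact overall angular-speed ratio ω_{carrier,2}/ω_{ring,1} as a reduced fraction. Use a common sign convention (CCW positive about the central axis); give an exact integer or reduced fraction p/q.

Stage 1: N_ring = 33 + 2·24 = 81
Stage 1: 33(ω_s−ω_c) = −81(ω_r−ω_c),  ω_s=0, ω_r=1
Stage 1: 33(0−ω_c) = −81(1−ω_c)  ⇒  114ω_c = 81  ⇒  ω_c = 27/38
  ⇒ ω_c¹/ω_r¹ = 27/38
Stage 2: N_ring = 18 + 2·15 = 48
Stage 2: 18(ω_s−ω_c) = −48(ω_r−ω_c),  ω_s=0, ω_r=1
Stage 2: 18(0−ω_c) = −48(1−ω_c)  ⇒  66ω_c = 48  ⇒  ω_c = 8/11
  ⇒ ω_c²/ω_r² = 8/11
Coupling ω_r² = ω_c¹ ⇒ overall = 27/38 × 8/11 = 108/209

108/209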